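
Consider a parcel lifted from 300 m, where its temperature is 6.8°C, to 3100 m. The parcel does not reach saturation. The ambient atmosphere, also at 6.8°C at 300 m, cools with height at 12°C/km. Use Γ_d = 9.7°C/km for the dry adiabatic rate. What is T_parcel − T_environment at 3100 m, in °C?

Parcel:
  From 300 m to 3100 m (dry): cools by 9.7 × 2.8 = 27.16°C, giving -20.36°C.
Environment:
  From 300 m to 3100 m (environment): cools by 12 × 2.8 = 33.6°C, giving -26.8°C.
T_parcel − T_env = -20.36 − (-26.8) = +6.44°C

+6.44°C (parcel warmer than environment)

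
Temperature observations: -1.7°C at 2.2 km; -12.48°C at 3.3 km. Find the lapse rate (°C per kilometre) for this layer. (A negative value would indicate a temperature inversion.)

9.8°C/km

Γ = −ΔT/Δz = (-1.7 − (-12.48)) / (3300 − 2200) m
  = 10.78°C / 1.1 km = 9.8°C/km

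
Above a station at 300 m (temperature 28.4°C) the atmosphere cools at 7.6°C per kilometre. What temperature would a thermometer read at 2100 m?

14.72°C

300 → 2100 m (environmental, 7.6°C/km): ΔT = -7.6 × 1.8 = -13.68°C → T = 14.72°C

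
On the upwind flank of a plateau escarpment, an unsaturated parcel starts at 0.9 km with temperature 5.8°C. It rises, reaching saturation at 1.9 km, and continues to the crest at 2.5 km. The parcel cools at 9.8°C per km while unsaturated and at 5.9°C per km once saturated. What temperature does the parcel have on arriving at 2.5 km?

-7.54°C

Dry to 1900 m: -9.8 × 1 km = -9.8°C, so T = -4°C.
Saturated to 2500 m: -5.9 × 0.6 km = -3.54°C, so T = -7.54°C.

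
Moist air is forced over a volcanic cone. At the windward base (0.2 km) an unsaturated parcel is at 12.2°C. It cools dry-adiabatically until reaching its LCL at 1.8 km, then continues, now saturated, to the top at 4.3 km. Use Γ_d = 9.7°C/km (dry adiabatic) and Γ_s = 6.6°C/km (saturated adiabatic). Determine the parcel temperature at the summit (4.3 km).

Dry to 1800 m: -9.7 × 1.6 km = -15.52°C, so T = -3.32°C.
Saturated to 4300 m: -6.6 × 2.5 km = -16.5°C, so T = -19.82°C.

-19.82°C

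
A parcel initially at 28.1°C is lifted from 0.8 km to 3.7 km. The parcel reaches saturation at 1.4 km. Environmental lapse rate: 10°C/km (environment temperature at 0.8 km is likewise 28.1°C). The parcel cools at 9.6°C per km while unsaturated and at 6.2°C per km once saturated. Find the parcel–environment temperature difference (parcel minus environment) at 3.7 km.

Parcel:
  Dry to 1400 m: -9.6 × 0.6 km = -5.76°C, so T = 22.34°C.
  Saturated to 3700 m: -6.2 × 2.3 km = -14.26°C, so T = 8.08°C.
Environment:
  Environment to 3700 m: -10 × 2.9 km = -29°C, so T = -0.9°C.
T_parcel − T_env = 8.08 − (-0.9) = +8.98°C

+8.98°C (parcel warmer than environment)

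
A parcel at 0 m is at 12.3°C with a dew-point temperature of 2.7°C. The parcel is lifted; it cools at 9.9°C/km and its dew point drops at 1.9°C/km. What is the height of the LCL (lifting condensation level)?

T and T_d converge at 9.9 − 1.9 = 8°C per km
Height above start = (12.3 − 2.7) / 8 = 1.2 km
LCL altitude = 0 m + 1200 m = 1200 m

1200 m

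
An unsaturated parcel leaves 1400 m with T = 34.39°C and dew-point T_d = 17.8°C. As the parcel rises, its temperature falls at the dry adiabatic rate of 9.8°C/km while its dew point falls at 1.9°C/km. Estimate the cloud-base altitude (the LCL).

3500 m

T and T_d converge at 9.8 − 1.9 = 7.9°C per km
Height above start = (34.39 − 17.8) / 7.9 = 2.1 km
LCL altitude = 1400 m + 2100 m = 3500 m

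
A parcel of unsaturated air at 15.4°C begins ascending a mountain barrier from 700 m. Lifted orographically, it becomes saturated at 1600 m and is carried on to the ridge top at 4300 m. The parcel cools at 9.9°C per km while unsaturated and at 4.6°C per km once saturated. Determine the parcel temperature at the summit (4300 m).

700–1600 m, dry: Δz = 0.9 km ⇒ ΔT = -8.91°C; T = 6.49°C
1600–4300 m, saturated: Δz = 2.7 km ⇒ ΔT = -12.42°C; T = -5.93°C

-5.93°C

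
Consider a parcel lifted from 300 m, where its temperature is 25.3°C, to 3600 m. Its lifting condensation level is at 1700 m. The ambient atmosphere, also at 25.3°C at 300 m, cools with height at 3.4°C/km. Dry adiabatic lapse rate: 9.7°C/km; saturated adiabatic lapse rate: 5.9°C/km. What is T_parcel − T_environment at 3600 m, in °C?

-13.57°C (parcel cooler than environment)

Parcel:
  Dry to 1700 m: -9.7 × 1.4 km = -13.58°C, so T = 11.72°C.
  Saturated to 3600 m: -5.9 × 1.9 km = -11.21°C, so T = 0.51°C.
Environment:
  Environment to 3600 m: -3.4 × 3.3 km = -11.22°C, so T = 14.08°C.
T_parcel − T_env = 0.51 − 14.08 = -13.57°C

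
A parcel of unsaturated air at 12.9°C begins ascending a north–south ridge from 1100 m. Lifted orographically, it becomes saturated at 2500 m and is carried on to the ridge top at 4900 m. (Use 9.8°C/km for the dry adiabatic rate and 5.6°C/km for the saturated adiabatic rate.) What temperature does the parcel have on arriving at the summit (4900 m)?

-14.26°C

From 1100 m to 2500 m (dry): cools by 9.8 × 1.4 = 13.72°C, giving -0.82°C.
From 2500 m to 4900 m (saturated): cools by 5.6 × 2.4 = 13.44°C, giving -14.26°C.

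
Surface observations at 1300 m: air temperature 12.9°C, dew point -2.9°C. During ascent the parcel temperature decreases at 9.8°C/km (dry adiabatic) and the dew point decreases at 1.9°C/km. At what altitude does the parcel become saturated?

T and T_d converge at 9.8 − 1.9 = 7.9°C per km
Height above start = (12.9 − (-2.9)) / 7.9 = 2 km
LCL altitude = 1300 m + 2000 m = 3300 m

3300 m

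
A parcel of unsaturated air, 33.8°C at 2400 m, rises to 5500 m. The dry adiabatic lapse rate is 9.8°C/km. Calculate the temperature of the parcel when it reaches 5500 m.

3.42°C

2400 → 5500 m (dry adiabatic, 9.8°C/km): ΔT = -9.8 × 3.1 = -30.38°C → T = 3.42°C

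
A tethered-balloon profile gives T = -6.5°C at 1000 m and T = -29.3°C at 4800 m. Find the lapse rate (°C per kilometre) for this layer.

Γ = −ΔT/Δz = (-6.5 − (-29.3)) / (4800 − 1000) m
  = 22.8°C / 3.8 km = 6°C/km

6°C/km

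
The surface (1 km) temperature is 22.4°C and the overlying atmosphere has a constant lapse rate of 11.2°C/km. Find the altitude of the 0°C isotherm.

3 km

Height above start = (22.4 − 0) / 11.2 = 2 km
Altitude = 1000 m + 2000 m = 3000 m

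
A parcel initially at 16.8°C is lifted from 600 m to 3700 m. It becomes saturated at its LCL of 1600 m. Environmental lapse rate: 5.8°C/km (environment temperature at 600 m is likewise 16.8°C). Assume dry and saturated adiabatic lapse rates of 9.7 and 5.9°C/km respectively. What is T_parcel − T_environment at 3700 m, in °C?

-4.11°C (parcel cooler than environment)

Parcel:
  600 → 1600 m (dry, 9.7°C/km): ΔT = -9.7 × 1 = -9.7°C → T = 7.1°C
  1600 → 3700 m (saturated, 5.9°C/km): ΔT = -5.9 × 2.1 = -12.39°C → T = -5.29°C
Environment:
  600 → 3700 m (environment, 5.8°C/km): ΔT = -5.8 × 3.1 = -17.98°C → T = -1.18°C
T_parcel − T_env = -5.29 − (-1.18) = -4.11°C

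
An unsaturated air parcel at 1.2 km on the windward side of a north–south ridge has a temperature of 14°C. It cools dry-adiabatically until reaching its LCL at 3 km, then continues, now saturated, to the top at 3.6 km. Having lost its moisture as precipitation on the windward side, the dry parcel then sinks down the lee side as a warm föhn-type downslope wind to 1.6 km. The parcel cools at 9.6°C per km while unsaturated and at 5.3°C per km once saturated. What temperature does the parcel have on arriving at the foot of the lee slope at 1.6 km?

12.74°C

1200 → 3000 m (dry, 9.6°C/km): ΔT = -9.6 × 1.8 = -17.28°C → T = -3.28°C
3000 → 3600 m (saturated, 5.3°C/km): ΔT = -5.3 × 0.6 = -3.18°C → T = -6.46°C
3600 → 1600 m (dry descent, 9.6°C/km): ΔT = +9.6 × 2 = +19.2°C → T = 12.74°C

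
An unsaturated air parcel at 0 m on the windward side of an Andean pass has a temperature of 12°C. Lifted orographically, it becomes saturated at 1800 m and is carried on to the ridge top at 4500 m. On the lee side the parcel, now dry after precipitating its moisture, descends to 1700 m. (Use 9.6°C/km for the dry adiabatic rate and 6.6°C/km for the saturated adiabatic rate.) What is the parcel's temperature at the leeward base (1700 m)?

0 → 1800 m (dry, 9.6°C/km): ΔT = -9.6 × 1.8 = -17.28°C → T = -5.28°C
1800 → 4500 m (saturated, 6.6°C/km): ΔT = -6.6 × 2.7 = -17.82°C → T = -23.1°C
4500 → 1700 m (dry descent, 9.6°C/km): ΔT = +9.6 × 2.8 = +26.88°C → T = 3.78°C

3.78°C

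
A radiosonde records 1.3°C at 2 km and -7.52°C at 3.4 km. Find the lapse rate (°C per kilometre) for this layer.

Γ = −ΔT/Δz = (1.3 − (-7.52)) / (3400 − 2000) m
  = 8.82°C / 1.4 km = 6.3°C/km

6.3°C/km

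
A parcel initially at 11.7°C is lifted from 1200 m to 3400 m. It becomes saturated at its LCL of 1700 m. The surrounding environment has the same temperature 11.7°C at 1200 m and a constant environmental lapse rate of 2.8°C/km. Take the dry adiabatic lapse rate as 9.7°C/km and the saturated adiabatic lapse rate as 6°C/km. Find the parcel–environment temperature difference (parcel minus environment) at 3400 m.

-8.89°C (parcel cooler than environment)

Parcel:
  1200–1700 m, dry: Δz = 0.5 km ⇒ ΔT = -4.85°C; T = 6.85°C
  1700–3400 m, saturated: Δz = 1.7 km ⇒ ΔT = -10.2°C; T = -3.35°C
Environment:
  1200–3400 m, environment: Δz = 2.2 km ⇒ ΔT = -6.16°C; T = 5.54°C
T_parcel − T_env = -3.35 − 5.54 = -8.89°C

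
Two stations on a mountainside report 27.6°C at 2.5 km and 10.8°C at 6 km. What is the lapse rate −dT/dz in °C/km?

Γ = −ΔT/Δz = (27.6 − 10.8) / (6000 − 2500) m
  = 16.8°C / 3.5 km = 4.8°C/km

4.8°C/km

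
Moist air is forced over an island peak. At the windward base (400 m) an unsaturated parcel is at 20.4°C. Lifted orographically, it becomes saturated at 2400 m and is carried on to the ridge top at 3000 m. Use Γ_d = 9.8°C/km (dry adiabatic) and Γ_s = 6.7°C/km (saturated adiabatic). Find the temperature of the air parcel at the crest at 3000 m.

400–2400 m, dry: Δz = 2 km ⇒ ΔT = -19.6°C; T = 0.8°C
2400–3000 m, saturated: Δz = 0.6 km ⇒ ΔT = -4.02°C; T = -3.22°C

-3.22°C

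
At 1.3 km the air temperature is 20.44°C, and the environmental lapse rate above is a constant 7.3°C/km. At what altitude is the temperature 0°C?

Height above start = (20.44 − 0) / 7.3 = 2.8 km
Altitude = 1300 m + 2800 m = 4100 m

4.1 km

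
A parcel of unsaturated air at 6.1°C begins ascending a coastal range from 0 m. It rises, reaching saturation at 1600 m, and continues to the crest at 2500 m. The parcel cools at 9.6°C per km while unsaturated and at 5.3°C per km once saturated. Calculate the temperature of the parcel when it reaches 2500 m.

-14.03°C

0 → 1600 m (dry, 9.6°C/km): ΔT = -9.6 × 1.6 = -15.36°C → T = -9.26°C
1600 → 2500 m (saturated, 5.3°C/km): ΔT = -5.3 × 0.9 = -4.77°C → T = -14.03°C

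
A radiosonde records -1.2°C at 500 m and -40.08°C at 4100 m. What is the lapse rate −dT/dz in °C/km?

10.8°C/km

Γ = −ΔT/Δz = (-1.2 − (-40.08)) / (4100 − 500) m
  = 38.88°C / 3.6 km = 10.8°C/km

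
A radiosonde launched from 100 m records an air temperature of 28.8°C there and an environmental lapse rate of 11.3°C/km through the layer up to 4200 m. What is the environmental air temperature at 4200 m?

-17.53°C

100 → 4200 m (environmental, 11.3°C/km): ΔT = -11.3 × 4.1 = -46.33°C → T = -17.53°C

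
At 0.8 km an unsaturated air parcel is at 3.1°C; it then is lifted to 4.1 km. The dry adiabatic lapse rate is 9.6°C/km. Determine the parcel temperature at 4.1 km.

Dry adiabatic to 4100 m: -9.6 × 3.3 km = -31.68°C, so T = -28.58°C.

-28.58°C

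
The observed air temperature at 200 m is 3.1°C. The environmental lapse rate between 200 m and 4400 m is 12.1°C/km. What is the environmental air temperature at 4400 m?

Environmental to 4400 m: -12.1 × 4.2 km = -50.82°C, so T = -47.72°C.

-47.72°C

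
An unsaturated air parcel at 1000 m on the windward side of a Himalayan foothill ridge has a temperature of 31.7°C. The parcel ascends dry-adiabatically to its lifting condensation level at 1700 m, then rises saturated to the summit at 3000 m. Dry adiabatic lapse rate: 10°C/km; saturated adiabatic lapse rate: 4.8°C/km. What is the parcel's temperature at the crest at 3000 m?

18.46°C

1000–1700 m, dry: Δz = 0.7 km ⇒ ΔT = -7°C; T = 24.7°C
1700–3000 m, saturated: Δz = 1.3 km ⇒ ΔT = -6.24°C; T = 18.46°C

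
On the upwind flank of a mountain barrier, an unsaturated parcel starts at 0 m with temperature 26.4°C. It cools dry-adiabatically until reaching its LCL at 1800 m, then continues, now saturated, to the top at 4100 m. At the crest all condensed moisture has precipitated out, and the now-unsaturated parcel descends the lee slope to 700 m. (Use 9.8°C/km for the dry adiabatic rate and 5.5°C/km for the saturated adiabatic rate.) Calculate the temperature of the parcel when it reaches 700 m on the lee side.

29.43°C

0–1800 m, dry: Δz = 1.8 km ⇒ ΔT = -17.64°C; T = 8.76°C
1800–4100 m, saturated: Δz = 2.3 km ⇒ ΔT = -12.65°C; T = -3.89°C
4100–700 m, dry descent: Δz = 3.4 km ⇒ ΔT = +33.32°C; T = 29.43°C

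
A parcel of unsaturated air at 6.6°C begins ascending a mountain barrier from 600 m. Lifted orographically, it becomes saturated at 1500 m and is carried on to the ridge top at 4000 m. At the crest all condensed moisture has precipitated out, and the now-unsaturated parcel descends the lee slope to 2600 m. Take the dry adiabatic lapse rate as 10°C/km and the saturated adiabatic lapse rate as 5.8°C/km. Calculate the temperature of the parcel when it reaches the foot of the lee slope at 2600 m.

-2.9°C

Dry to 1500 m: -10 × 0.9 km = -9°C, so T = -2.4°C.
Saturated to 4000 m: -5.8 × 2.5 km = -14.5°C, so T = -16.9°C.
Dry descent to 2600 m: +10 × 1.4 km = +14°C, so T = -2.9°C.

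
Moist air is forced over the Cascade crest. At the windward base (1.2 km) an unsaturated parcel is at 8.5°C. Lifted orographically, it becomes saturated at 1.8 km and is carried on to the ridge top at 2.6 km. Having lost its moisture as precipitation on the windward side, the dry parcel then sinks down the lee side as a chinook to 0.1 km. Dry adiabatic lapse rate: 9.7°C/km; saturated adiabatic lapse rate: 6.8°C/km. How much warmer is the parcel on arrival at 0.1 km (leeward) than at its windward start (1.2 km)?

Dry to 1800 m: -9.7 × 0.6 km = -5.82°C, so T = 2.68°C.
Saturated to 2600 m: -6.8 × 0.8 km = -5.44°C, so T = -2.76°C.
Dry descent to 100 m: +9.7 × 2.5 km = +24.25°C, so T = 21.49°C.
Net change vs windward start: 21.49 − 8.5 = +12.99°C

+12.99°C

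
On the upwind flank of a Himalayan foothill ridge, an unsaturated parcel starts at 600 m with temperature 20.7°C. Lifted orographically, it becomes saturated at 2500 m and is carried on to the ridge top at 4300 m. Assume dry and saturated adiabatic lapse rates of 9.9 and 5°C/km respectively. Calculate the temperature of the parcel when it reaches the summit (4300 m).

-7.11°C

600 → 2500 m (dry, 9.9°C/km): ΔT = -9.9 × 1.9 = -18.81°C → T = 1.89°C
2500 → 4300 m (saturated, 5°C/km): ΔT = -5 × 1.8 = -9°C → T = -7.11°C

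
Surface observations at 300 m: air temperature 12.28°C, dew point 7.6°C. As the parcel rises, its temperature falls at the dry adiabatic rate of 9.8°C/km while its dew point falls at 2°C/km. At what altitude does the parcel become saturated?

900 m

T and T_d converge at 9.8 − 2 = 7.8°C per km
Height above start = (12.28 − 7.6) / 7.8 = 0.6 km
LCL altitude = 300 m + 600 m = 900 m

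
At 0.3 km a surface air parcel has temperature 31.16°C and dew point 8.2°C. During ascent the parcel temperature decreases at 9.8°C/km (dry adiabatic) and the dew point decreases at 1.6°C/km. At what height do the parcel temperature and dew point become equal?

T and T_d converge at 9.8 − 1.6 = 8.2°C per km
Height above start = (31.16 − 8.2) / 8.2 = 2.8 km
LCL altitude = 300 m + 2800 m = 3100 m

3.1 km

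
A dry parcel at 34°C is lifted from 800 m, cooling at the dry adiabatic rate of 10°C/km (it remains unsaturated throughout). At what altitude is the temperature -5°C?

4700 m

Height above start = (34 − (-5)) / 10 = 3.9 km
Altitude = 800 m + 3900 m = 4700 m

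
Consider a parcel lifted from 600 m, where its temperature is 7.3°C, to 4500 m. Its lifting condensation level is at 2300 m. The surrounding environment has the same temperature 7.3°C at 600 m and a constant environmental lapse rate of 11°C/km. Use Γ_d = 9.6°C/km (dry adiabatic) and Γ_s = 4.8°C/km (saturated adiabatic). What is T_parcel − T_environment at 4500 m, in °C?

Parcel:
  Dry to 2300 m: -9.6 × 1.7 km = -16.32°C, so T = -9.02°C.
  Saturated to 4500 m: -4.8 × 2.2 km = -10.56°C, so T = -19.58°C.
Environment:
  Environment to 4500 m: -11 × 3.9 km = -42.9°C, so T = -35.6°C.
T_parcel − T_env = -19.58 − (-35.6) = +16.02°C

+16.02°C (parcel warmer than environment)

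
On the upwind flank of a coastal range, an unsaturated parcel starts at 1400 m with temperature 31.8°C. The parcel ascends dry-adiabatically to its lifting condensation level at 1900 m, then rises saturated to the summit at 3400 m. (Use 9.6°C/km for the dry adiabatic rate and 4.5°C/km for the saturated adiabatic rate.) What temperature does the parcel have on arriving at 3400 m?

20.25°C

1400–1900 m, dry: Δz = 0.5 km ⇒ ΔT = -4.8°C; T = 27°C
1900–3400 m, saturated: Δz = 1.5 km ⇒ ΔT = -6.75°C; T = 20.25°C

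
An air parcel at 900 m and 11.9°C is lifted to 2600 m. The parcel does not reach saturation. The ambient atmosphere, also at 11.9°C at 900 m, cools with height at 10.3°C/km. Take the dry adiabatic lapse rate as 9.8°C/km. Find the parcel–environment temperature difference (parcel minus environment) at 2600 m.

+0.85°C (parcel warmer than environment)

Parcel:
  Dry to 2600 m: -9.8 × 1.7 km = -16.66°C, so T = -4.76°C.
Environment:
  Environment to 2600 m: -10.3 × 1.7 km = -17.51°C, so T = -5.61°C.
T_parcel − T_env = -4.76 − (-5.61) = +0.85°C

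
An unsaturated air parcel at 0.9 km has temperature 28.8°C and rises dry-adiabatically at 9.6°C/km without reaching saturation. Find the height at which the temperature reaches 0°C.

3.9 km

Height above start = (28.8 − 0) / 9.6 = 3 km
Altitude = 900 m + 3000 m = 3900 m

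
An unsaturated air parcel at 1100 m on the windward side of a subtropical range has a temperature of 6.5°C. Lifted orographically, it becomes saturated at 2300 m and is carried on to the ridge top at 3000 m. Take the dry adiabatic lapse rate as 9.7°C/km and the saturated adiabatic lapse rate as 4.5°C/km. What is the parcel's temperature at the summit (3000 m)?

-8.29°C

1100 → 2300 m (dry, 9.7°C/km): ΔT = -9.7 × 1.2 = -11.64°C → T = -5.14°C
2300 → 3000 m (saturated, 4.5°C/km): ΔT = -4.5 × 0.7 = -3.15°C → T = -8.29°C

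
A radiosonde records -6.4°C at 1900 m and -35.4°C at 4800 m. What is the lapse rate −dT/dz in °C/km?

Γ = −ΔT/Δz = (-6.4 − (-35.4)) / (4800 − 1900) m
  = 29°C / 2.9 km = 10°C/km

10°C/km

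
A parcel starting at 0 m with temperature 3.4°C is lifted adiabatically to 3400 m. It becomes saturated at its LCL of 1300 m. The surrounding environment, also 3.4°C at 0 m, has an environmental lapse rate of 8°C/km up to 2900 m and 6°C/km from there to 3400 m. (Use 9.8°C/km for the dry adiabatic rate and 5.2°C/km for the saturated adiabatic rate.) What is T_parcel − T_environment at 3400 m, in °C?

Parcel:
  From 0 m to 1300 m (dry): cools by 9.8 × 1.3 = 12.74°C, giving -9.34°C.
  From 1300 m to 3400 m (saturated): cools by 5.2 × 2.1 = 10.92°C, giving -20.26°C.
Environment:
  From 0 m to 2900 m (environment, lower layer): cools by 8 × 2.9 = 23.2°C, giving -19.8°C.
  From 2900 m to 3400 m (environment, upper layer): cools by 6 × 0.5 = 3°C, giving -22.8°C.
T_parcel − T_env = -20.26 − (-22.8) = +2.54°C

+2.54°C (parcel warmer than environment)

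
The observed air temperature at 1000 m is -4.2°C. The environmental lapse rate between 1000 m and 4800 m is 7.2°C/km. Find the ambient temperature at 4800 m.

From 1000 m to 4800 m (environmental): cools by 7.2 × 3.8 = 27.36°C, giving -31.56°C.

-31.56°C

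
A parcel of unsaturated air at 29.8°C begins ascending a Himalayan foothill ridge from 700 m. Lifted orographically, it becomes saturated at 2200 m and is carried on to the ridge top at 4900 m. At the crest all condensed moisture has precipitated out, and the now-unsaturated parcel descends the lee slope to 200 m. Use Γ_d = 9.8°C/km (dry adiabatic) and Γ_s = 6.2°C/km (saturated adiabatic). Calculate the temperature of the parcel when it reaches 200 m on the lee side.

44.42°C

From 700 m to 2200 m (dry): cools by 9.8 × 1.5 = 14.7°C, giving 15.1°C.
From 2200 m to 4900 m (saturated): cools by 6.2 × 2.7 = 16.74°C, giving -1.64°C.
From 4900 m to 200 m (dry descent): warms by 9.8 × 4.7 = 46.06°C, giving 44.42°C.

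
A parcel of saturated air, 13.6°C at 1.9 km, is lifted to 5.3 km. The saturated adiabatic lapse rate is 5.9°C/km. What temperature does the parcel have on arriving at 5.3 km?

Saturated adiabatic to 5300 m: -5.9 × 3.4 km = -20.06°C, so T = -6.46°C.

-6.46°C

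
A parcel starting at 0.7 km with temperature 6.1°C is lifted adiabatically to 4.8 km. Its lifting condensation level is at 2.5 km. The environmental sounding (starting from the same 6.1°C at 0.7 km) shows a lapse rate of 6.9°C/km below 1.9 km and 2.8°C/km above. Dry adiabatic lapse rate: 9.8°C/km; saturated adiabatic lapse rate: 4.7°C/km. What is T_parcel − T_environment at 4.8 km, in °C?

Parcel:
  Dry to 2500 m: -9.8 × 1.8 km = -17.64°C, so T = -11.54°C.
  Saturated to 4800 m: -4.7 × 2.3 km = -10.81°C, so T = -22.35°C.
Environment:
  Environment, lower layer to 1900 m: -6.9 × 1.2 km = -8.28°C, so T = -2.18°C.
  Environment, upper layer to 4800 m: -2.8 × 2.9 km = -8.12°C, so T = -10.3°C.
T_parcel − T_env = -22.35 − (-10.3) = -12.05°C

-12.05°C (parcel cooler than environment)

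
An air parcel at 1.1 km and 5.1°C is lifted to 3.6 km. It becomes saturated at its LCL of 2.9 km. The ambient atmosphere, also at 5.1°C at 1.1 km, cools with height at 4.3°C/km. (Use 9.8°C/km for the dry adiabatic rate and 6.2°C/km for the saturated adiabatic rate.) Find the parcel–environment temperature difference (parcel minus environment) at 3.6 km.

-11.23°C (parcel cooler than environment)

Parcel:
  1100–2900 m, dry: Δz = 1.8 km ⇒ ΔT = -17.64°C; T = -12.54°C
  2900–3600 m, saturated: Δz = 0.7 km ⇒ ΔT = -4.34°C; T = -16.88°C
Environment:
  1100–3600 m, environment: Δz = 2.5 km ⇒ ΔT = -10.75°C; T = -5.65°C
T_parcel − T_env = -16.88 − (-5.65) = -11.23°C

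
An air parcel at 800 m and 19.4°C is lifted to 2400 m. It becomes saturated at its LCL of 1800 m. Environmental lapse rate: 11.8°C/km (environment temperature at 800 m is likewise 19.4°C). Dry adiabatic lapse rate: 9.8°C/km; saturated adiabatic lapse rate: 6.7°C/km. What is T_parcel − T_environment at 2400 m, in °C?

Parcel:
  From 800 m to 1800 m (dry): cools by 9.8 × 1 = 9.8°C, giving 9.6°C.
  From 1800 m to 2400 m (saturated): cools by 6.7 × 0.6 = 4.02°C, giving 5.58°C.
Environment:
  From 800 m to 2400 m (environment): cools by 11.8 × 1.6 = 18.88°C, giving 0.52°C.
T_parcel − T_env = 5.58 − 0.52 = +5.06°C

+5.06°C (parcel warmer than environment)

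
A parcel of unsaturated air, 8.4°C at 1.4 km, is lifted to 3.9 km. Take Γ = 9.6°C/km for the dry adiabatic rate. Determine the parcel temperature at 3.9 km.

1400 → 3900 m (dry adiabatic, 9.6°C/km): ΔT = -9.6 × 2.5 = -24°C → T = -15.6°C

-15.6°C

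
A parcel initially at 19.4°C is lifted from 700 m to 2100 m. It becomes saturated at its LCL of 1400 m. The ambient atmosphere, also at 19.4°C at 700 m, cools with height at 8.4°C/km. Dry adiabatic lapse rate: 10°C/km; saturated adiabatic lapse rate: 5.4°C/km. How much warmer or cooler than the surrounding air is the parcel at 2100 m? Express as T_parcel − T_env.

+0.98°C (parcel warmer than environment)

Parcel:
  700 → 1400 m (dry, 10°C/km): ΔT = -10 × 0.7 = -7°C → T = 12.4°C
  1400 → 2100 m (saturated, 5.4°C/km): ΔT = -5.4 × 0.7 = -3.78°C → T = 8.62°C
Environment:
  700 → 2100 m (environment, 8.4°C/km): ΔT = -8.4 × 1.4 = -11.76°C → T = 7.64°C
T_parcel − T_env = 8.62 − 7.64 = +0.98°C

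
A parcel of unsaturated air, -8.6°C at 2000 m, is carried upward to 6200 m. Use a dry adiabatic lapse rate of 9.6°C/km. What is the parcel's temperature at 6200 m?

2000–6200 m, dry adiabatic: Δz = 4.2 km ⇒ ΔT = -40.32°C; T = -48.92°C

-48.92°C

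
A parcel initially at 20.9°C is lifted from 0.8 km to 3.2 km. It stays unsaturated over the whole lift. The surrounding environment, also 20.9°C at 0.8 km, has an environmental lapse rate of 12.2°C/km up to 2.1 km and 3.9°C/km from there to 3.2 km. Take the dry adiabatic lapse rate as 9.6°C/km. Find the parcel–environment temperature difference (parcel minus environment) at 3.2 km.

-2.89°C (parcel cooler than environment)

Parcel:
  800 → 3200 m (dry, 9.6°C/km): ΔT = -9.6 × 2.4 = -23.04°C → T = -2.14°C
Environment:
  800 → 2100 m (environment, lower layer, 12.2°C/km): ΔT = -12.2 × 1.3 = -15.86°C → T = 5.04°C
  2100 → 3200 m (environment, upper layer, 3.9°C/km): ΔT = -3.9 × 1.1 = -4.29°C → T = 0.75°C
T_parcel − T_env = -2.14 − 0.75 = -2.89°C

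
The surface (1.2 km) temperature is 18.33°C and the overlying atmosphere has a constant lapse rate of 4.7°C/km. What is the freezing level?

5.1 km

Height above start = (18.33 − 0) / 4.7 = 3.9 km
Altitude = 1200 m + 3900 m = 5100 m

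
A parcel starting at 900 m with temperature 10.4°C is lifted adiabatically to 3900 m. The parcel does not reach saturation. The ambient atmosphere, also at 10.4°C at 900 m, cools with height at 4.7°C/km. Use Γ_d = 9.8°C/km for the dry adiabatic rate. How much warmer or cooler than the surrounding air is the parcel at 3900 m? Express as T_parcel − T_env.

-15.3°C (parcel cooler than environment)

Parcel:
  From 900 m to 3900 m (dry): cools by 9.8 × 3 = 29.4°C, giving -19°C.
Environment:
  From 900 m to 3900 m (environment): cools by 4.7 × 3 = 14.1°C, giving -3.7°C.
T_parcel − T_env = -19 − (-3.7) = -15.3°C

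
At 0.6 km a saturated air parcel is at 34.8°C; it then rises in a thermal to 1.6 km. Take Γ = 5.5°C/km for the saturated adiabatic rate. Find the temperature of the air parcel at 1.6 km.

29.3°C

From 600 m to 1600 m (saturated adiabatic): cools by 5.5 × 1 = 5.5°C, giving 29.3°C.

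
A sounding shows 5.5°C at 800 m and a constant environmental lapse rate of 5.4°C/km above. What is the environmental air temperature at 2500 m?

800–2500 m, environmental: Δz = 1.7 km ⇒ ΔT = -9.18°C; T = -3.68°C

-3.68°C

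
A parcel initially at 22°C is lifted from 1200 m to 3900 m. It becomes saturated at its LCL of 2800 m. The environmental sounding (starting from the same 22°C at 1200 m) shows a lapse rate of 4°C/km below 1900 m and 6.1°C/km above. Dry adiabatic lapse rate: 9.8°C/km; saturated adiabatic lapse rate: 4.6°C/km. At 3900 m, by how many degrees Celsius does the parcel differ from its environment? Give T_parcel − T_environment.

-5.74°C (parcel cooler than environment)

Parcel:
  From 1200 m to 2800 m (dry): cools by 9.8 × 1.6 = 15.68°C, giving 6.32°C.
  From 2800 m to 3900 m (saturated): cools by 4.6 × 1.1 = 5.06°C, giving 1.26°C.
Environment:
  From 1200 m to 1900 m (environment, lower layer): cools by 4 × 0.7 = 2.8°C, giving 19.2°C.
  From 1900 m to 3900 m (environment, upper layer): cools by 6.1 × 2 = 12.2°C, giving 7°C.
T_parcel − T_env = 1.26 − 7 = -5.74°C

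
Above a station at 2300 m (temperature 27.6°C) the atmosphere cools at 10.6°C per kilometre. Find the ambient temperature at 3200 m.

18.06°C

From 2300 m to 3200 m (environmental): cools by 10.6 × 0.9 = 9.54°C, giving 18.06°C.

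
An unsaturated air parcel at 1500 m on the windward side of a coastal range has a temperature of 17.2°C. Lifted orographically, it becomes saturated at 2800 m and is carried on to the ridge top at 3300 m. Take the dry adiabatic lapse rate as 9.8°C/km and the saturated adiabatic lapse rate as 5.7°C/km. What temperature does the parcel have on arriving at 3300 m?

Dry to 2800 m: -9.8 × 1.3 km = -12.74°C, so T = 4.46°C.
Saturated to 3300 m: -5.7 × 0.5 km = -2.85°C, so T = 1.61°C.

1.61°C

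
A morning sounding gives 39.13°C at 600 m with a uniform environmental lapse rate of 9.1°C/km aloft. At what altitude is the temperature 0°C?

Height above start = (39.13 − 0) / 9.1 = 4.3 km
Altitude = 600 m + 4300 m = 4900 m

4900 m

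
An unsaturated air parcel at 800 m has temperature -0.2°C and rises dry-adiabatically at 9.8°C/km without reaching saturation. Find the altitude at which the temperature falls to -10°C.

1800 m

Height above start = (-0.2 − (-10)) / 9.8 = 1 km
Altitude = 800 m + 1000 m = 1800 m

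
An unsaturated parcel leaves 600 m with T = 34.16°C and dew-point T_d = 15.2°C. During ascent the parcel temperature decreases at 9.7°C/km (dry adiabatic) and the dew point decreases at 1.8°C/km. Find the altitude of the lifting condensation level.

3000 m

T and T_d converge at 9.7 − 1.8 = 7.9°C per km
Height above start = (34.16 − 15.2) / 7.9 = 2.4 km
LCL altitude = 600 m + 2400 m = 3000 m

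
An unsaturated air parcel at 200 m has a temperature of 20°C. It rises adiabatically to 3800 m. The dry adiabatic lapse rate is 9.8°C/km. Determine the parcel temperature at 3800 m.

From 200 m to 3800 m (dry adiabatic): cools by 9.8 × 3.6 = 35.28°C, giving -15.28°C.

-15.28°C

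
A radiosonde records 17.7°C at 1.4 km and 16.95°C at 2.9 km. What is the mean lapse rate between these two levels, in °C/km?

0.5°C/km

Γ = −ΔT/Δz = (17.7 − 16.95) / (2900 − 1400) m
  = 0.75°C / 1.5 km = 0.5°C/km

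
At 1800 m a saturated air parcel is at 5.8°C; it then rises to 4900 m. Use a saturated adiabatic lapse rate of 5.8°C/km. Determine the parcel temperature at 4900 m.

From 1800 m to 4900 m (saturated adiabatic): cools by 5.8 × 3.1 = 17.98°C, giving -12.18°C.

-12.18°C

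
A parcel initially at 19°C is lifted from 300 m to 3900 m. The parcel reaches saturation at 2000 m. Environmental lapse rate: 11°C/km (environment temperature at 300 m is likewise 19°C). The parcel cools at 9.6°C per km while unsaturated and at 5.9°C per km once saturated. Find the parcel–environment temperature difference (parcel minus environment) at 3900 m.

+12.07°C (parcel warmer than environment)

Parcel:
  300 → 2000 m (dry, 9.6°C/km): ΔT = -9.6 × 1.7 = -16.32°C → T = 2.68°C
  2000 → 3900 m (saturated, 5.9°C/km): ΔT = -5.9 × 1.9 = -11.21°C → T = -8.53°C
Environment:
  300 → 3900 m (environment, 11°C/km): ΔT = -11 × 3.6 = -39.6°C → T = -20.6°C
T_parcel − T_env = -8.53 − (-20.6) = +12.07°C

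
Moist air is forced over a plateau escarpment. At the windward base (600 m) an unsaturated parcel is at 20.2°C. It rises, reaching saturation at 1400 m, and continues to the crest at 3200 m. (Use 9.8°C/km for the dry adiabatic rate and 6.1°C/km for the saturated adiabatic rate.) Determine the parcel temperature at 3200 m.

1.38°C

600–1400 m, dry: Δz = 0.8 km ⇒ ΔT = -7.84°C; T = 12.36°C
1400–3200 m, saturated: Δz = 1.8 km ⇒ ΔT = -10.98°C; T = 1.38°C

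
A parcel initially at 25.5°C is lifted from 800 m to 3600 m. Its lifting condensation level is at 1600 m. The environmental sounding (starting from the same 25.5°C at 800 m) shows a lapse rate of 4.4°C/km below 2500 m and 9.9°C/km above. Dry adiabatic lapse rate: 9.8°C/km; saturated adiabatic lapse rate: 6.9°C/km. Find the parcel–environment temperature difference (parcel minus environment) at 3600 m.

-3.27°C (parcel cooler than environment)

Parcel:
  800 → 1600 m (dry, 9.8°C/km): ΔT = -9.8 × 0.8 = -7.84°C → T = 17.66°C
  1600 → 3600 m (saturated, 6.9°C/km): ΔT = -6.9 × 2 = -13.8°C → T = 3.86°C
Environment:
  800 → 2500 m (environment, lower layer, 4.4°C/km): ΔT = -4.4 × 1.7 = -7.48°C → T = 18.02°C
  2500 → 3600 m (environment, upper layer, 9.9°C/km): ΔT = -9.9 × 1.1 = -10.89°C → T = 7.13°C
T_parcel − T_env = 3.86 − 7.13 = -3.27°C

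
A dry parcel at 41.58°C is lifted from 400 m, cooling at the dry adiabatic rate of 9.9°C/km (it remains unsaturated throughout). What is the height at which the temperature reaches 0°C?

Height above start = (41.58 − 0) / 9.9 = 4.2 km
Altitude = 400 m + 4200 m = 4600 m

4600 m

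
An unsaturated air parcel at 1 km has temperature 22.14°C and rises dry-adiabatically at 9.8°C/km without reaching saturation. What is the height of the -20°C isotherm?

5.3 km

Height above start = (22.14 − (-20)) / 9.8 = 4.3 km
Altitude = 1000 m + 4300 m = 5300 m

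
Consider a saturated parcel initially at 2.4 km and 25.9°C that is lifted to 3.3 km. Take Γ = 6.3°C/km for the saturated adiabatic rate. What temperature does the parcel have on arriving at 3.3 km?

Saturated adiabatic to 3300 m: -6.3 × 0.9 km = -5.67°C, so T = 20.23°C.

20.23°C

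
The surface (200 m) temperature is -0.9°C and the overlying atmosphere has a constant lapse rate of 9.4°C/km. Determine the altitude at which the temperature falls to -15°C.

1700 m

Height above start = (-0.9 − (-15)) / 9.4 = 1.5 km
Altitude = 200 m + 1500 m = 1700 m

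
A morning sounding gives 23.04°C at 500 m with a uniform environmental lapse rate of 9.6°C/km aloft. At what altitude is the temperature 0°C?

Height above start = (23.04 − 0) / 9.6 = 2.4 km
Altitude = 500 m + 2400 m = 2900 m

2900 m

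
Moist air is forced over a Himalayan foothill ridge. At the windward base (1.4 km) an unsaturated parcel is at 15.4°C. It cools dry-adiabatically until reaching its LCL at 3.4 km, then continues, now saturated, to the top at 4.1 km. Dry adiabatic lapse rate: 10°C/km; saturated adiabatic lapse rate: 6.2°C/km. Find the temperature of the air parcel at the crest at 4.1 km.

-8.94°C

1400–3400 m, dry: Δz = 2 km ⇒ ΔT = -20°C; T = -4.6°C
3400–4100 m, saturated: Δz = 0.7 km ⇒ ΔT = -4.34°C; T = -8.94°C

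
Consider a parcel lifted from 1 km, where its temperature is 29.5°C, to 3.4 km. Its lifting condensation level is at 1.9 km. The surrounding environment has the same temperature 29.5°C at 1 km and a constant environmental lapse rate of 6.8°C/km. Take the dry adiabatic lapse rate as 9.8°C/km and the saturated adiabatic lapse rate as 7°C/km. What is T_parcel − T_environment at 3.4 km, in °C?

-3°C (parcel cooler than environment)

Parcel:
  1000 → 1900 m (dry, 9.8°C/km): ΔT = -9.8 × 0.9 = -8.82°C → T = 20.68°C
  1900 → 3400 m (saturated, 7°C/km): ΔT = -7 × 1.5 = -10.5°C → T = 10.18°C
Environment:
  1000 → 3400 m (environment, 6.8°C/km): ΔT = -6.8 × 2.4 = -16.32°C → T = 13.18°C
T_parcel − T_env = 10.18 − 13.18 = -3°C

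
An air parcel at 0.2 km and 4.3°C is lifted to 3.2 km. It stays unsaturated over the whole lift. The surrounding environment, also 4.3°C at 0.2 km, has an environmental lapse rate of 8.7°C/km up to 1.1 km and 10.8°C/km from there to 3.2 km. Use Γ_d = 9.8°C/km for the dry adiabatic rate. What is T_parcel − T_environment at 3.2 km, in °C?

+1.11°C (parcel warmer than environment)

Parcel:
  200–3200 m, dry: Δz = 3 km ⇒ ΔT = -29.4°C; T = -25.1°C
Environment:
  200–1100 m, environment, lower layer: Δz = 0.9 km ⇒ ΔT = -7.83°C; T = -3.53°C
  1100–3200 m, environment, upper layer: Δz = 2.1 km ⇒ ΔT = -22.68°C; T = -26.21°C
T_parcel − T_env = -25.1 − (-26.21) = +1.11°C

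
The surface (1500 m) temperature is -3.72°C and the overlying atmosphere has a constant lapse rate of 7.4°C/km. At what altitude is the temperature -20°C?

Height above start = (-3.72 − (-20)) / 7.4 = 2.2 km
Altitude = 1500 m + 2200 m = 3700 m

3700 m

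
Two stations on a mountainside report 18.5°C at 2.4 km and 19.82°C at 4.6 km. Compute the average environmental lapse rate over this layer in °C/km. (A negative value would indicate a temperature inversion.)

-0.6°C/km

Γ = −ΔT/Δz = (18.5 − 19.82) / (4600 − 2400) m
  = -1.32°C / 2.2 km = -0.6°C/km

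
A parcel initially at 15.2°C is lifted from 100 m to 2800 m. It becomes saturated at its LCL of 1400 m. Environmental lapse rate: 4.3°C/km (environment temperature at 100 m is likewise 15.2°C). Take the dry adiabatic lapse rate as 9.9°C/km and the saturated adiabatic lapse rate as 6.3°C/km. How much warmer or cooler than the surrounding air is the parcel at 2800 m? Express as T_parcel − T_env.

Parcel:
  100–1400 m, dry: Δz = 1.3 km ⇒ ΔT = -12.87°C; T = 2.33°C
  1400–2800 m, saturated: Δz = 1.4 km ⇒ ΔT = -8.82°C; T = -6.49°C
Environment:
  100–2800 m, environment: Δz = 2.7 km ⇒ ΔT = -11.61°C; T = 3.59°C
T_parcel − T_env = -6.49 − 3.59 = -10.08°C

-10.08°C (parcel cooler than environment)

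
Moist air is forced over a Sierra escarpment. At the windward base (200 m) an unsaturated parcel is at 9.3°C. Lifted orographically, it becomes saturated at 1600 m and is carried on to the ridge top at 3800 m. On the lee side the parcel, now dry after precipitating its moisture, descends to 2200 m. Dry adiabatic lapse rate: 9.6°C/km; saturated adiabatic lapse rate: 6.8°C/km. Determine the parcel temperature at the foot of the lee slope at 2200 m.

200 → 1600 m (dry, 9.6°C/km): ΔT = -9.6 × 1.4 = -13.44°C → T = -4.14°C
1600 → 3800 m (saturated, 6.8°C/km): ΔT = -6.8 × 2.2 = -14.96°C → T = -19.1°C
3800 → 2200 m (dry descent, 9.6°C/km): ΔT = +9.6 × 1.6 = +15.36°C → T = -3.74°C

-3.74°C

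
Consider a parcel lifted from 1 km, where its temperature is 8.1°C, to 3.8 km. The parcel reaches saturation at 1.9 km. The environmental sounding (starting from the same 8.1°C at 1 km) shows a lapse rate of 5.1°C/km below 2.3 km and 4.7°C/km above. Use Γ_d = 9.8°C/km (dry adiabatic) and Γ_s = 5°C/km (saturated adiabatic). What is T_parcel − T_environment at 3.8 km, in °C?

-4.64°C (parcel cooler than environment)

Parcel:
  1000–1900 m, dry: Δz = 0.9 km ⇒ ΔT = -8.82°C; T = -0.72°C
  1900–3800 m, saturated: Δz = 1.9 km ⇒ ΔT = -9.5°C; T = -10.22°C
Environment:
  1000–2300 m, environment, lower layer: Δz = 1.3 km ⇒ ΔT = -6.63°C; T = 1.47°C
  2300–3800 m, environment, upper layer: Δz = 1.5 km ⇒ ΔT = -7.05°C; T = -5.58°C
T_parcel − T_env = -10.22 − (-5.58) = -4.64°C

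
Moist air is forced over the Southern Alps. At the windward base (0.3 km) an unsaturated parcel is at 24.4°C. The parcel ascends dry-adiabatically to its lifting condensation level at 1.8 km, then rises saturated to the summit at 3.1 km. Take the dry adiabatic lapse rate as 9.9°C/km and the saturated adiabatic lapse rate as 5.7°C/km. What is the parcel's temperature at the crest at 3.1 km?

300–1800 m, dry: Δz = 1.5 km ⇒ ΔT = -14.85°C; T = 9.55°C
1800–3100 m, saturated: Δz = 1.3 km ⇒ ΔT = -7.41°C; T = 2.14°C

2.14°C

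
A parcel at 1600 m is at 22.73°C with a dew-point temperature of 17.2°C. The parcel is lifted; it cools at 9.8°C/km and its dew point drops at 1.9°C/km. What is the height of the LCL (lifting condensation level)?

T and T_d converge at 9.8 − 1.9 = 7.9°C per km
Height above start = (22.73 − 17.2) / 7.9 = 0.7 km
LCL altitude = 1600 m + 700 m = 2300 m

2300 m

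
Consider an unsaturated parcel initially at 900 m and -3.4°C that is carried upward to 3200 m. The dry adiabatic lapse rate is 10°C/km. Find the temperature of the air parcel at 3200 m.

-26.4°C

Dry adiabatic to 3200 m: -10 × 2.3 km = -23°C, so T = -26.4°C.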